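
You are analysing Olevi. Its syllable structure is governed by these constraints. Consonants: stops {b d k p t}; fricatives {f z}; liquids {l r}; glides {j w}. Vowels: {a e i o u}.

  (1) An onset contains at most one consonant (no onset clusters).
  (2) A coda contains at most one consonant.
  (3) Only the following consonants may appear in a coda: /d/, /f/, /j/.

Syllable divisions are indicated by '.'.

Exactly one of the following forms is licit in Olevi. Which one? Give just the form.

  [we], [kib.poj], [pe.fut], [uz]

[we]

[we] — σ1 onset /w/, coda /∅/ ok → licit
[kib.poj] — violates constraint 3: syllable 1 coda contains /b/, which is not a licensed coda consonant → illicit
[pe.fut] — violates constraint 3: syllable 2 coda contains /t/, which is not a licensed coda consonant → illicit
[uz] — violates constraint 3: syllable 1 coda contains /z/, which is not a licensed coda consonant → illicit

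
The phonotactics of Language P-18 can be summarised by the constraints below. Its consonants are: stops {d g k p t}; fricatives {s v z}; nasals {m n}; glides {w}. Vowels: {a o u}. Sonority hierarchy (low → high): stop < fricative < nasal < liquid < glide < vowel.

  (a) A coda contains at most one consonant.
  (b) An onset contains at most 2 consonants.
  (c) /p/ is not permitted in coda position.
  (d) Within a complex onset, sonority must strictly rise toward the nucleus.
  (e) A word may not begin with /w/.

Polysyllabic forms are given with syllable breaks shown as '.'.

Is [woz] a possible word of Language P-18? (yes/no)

no

[woz] — violates constraint (e): word begins with /w/ → illicit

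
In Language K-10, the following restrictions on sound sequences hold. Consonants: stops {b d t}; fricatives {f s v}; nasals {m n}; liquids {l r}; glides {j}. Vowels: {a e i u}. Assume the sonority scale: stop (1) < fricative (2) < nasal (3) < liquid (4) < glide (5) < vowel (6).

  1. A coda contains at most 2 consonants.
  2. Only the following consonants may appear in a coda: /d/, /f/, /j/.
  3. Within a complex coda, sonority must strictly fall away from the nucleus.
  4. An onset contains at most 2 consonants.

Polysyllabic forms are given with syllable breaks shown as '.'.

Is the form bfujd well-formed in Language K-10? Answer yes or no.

bfujd — σ1 onset /bf/ (2C), coda /jd/ (5→1 falls) ok → well-formed

yes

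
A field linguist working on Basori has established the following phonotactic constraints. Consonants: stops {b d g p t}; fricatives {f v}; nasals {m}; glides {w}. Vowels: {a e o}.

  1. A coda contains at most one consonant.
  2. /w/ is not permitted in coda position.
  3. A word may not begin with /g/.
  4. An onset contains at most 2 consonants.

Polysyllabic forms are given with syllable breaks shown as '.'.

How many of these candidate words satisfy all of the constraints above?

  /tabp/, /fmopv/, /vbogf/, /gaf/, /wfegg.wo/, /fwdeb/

0

/tabp/ — violates constraint 1: syllable 1 coda /bp/ has 2 consonants (> 1) → not permitted
/fmopv/ — violates constraint 1: syllable 1 coda /pv/ has 2 consonants (> 1) → not permitted
/vbogf/ — violates constraint 1: syllable 1 coda /gf/ has 2 consonants (> 1) → not permitted
/gaf/ — violates constraint 3: word begins with /g/ → not permitted
/wfegg.wo/ — violates constraint 1: syllable 1 coda /gg/ has 2 consonants (> 1) → not permitted
/fwdeb/ — violates constraint 4: syllable 1 onset /fwd/ has 3 consonants (> 2) → not permitted
No form is permitted → 0.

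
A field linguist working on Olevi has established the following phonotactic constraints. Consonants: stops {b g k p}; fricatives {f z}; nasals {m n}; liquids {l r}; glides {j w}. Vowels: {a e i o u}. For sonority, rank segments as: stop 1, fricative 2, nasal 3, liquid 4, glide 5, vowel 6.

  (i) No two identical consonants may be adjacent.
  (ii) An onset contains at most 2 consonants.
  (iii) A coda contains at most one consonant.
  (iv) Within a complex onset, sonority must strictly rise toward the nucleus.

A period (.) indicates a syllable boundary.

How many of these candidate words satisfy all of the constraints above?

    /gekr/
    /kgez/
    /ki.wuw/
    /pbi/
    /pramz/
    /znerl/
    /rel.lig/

/gekr/ — violates constraint (iii): syllable 1 coda /kr/ has 2 consonants (> 1) → ill-formed
/kgez/ — violates constraint (iv): syllable 1 onset /kg/: /k/ (stop, 1) → /g/ (stop, 1) does not rise → ill-formed
/ki.wuw/ — σ1 onset /k/, coda /∅/ ok; σ2 onset /w/, coda /w/ ok → well-formed
/pbi/ — violates constraint (iv): syllable 1 onset /pb/: /p/ (stop, 1) → /b/ (stop, 1) does not rise → ill-formed
/pramz/ — violates constraint (iii): syllable 1 coda /mz/ has 2 consonants (> 1) → ill-formed
/znerl/ — violates constraint (iii): syllable 1 coda /rl/ has 2 consonants (> 1) → ill-formed
/rel.lig/ — violates constraint (i): adjacent identical consonants /ll/ → ill-formed
Well-formed: /ki.wuw/ → 1.

1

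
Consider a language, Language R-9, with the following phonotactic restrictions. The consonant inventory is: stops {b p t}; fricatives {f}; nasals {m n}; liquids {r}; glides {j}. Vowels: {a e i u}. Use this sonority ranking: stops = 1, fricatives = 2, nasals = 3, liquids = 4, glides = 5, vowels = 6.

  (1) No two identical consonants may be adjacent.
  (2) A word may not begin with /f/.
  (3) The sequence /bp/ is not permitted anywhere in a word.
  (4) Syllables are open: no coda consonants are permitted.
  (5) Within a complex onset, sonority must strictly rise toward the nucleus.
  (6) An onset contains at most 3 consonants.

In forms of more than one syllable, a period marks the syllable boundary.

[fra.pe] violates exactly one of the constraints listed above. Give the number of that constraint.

2

[fra.pe]: word begins with /f/.
This is a violation of constraint 2: "A word may not begin with /f/."
The remaining constraints (1, 3, 4, 5, 6) are satisfied.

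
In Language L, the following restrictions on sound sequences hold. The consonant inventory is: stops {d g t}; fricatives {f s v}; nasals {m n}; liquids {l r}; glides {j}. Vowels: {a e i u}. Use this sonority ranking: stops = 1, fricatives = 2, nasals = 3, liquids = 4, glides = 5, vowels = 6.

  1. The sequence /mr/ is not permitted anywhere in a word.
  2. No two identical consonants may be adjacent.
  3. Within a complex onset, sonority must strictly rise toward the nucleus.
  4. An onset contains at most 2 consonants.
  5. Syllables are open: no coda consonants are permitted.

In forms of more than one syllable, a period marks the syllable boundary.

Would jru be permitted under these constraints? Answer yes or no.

jru — violates constraint 3: syllable 1 onset /jr/: /j/ (glide, 5) → /r/ (liquid, 4) does not rise → not permitted

no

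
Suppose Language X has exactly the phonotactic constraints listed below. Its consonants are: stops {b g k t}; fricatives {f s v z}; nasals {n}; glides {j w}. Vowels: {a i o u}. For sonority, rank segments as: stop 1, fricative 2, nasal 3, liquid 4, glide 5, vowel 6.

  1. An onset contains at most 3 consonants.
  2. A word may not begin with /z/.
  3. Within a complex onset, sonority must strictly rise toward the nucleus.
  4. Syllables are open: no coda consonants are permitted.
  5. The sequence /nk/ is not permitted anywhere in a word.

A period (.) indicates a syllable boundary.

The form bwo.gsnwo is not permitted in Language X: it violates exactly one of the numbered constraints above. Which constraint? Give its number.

1

bwo.gsnwo: syllable 2 onset /gsnw/ has 4 consonants (> 3).
This is a violation of constraint 1: "An onset contains at most 3 consonants."
The remaining constraints (2, 3, 4, 5) are satisfied.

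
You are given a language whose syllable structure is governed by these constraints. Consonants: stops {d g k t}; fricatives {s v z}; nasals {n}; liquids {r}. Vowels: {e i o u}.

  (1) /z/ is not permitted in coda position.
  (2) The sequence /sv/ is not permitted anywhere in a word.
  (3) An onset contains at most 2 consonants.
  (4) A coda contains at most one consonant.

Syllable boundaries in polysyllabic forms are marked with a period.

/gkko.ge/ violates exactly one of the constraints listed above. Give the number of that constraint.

3

/gkko.ge/: syllable 1 onset /gkk/ has 3 consonants (> 2).
This is a violation of constraint 3: "An onset contains at most 2 consonants."
The remaining constraints (1, 2, 4) are satisfied.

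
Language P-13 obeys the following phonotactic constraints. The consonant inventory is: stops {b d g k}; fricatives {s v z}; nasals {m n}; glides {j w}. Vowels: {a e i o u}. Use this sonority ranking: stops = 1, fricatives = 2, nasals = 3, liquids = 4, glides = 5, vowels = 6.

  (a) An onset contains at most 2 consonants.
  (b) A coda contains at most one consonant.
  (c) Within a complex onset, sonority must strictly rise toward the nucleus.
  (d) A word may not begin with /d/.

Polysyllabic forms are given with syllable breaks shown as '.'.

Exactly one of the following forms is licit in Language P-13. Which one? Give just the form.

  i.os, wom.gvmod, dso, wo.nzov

i.os — σ1 onset /∅/, coda /∅/ ok; σ2 onset /∅/, coda /s/ ok → licit
wom.gvmod — violates constraint (a): syllable 2 onset /gvm/ has 3 consonants (> 2) → illicit
dso — violates constraint (d): word begins with /d/ → illicit
wo.nzov — violates constraint (c): syllable 2 onset /nz/: /n/ (nasal, 3) → /z/ (fricative, 2) does not rise → illicit

i.os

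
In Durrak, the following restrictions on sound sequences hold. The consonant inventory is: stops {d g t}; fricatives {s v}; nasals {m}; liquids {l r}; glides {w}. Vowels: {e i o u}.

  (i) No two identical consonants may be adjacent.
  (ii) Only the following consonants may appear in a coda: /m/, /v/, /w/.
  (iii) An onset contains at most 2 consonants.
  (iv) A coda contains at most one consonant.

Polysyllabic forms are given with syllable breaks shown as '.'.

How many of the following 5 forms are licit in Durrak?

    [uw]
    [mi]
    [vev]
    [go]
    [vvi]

[uw] — σ1 onset /∅/, coda /w/ ok → licit
[mi] — σ1 onset /m/, coda /∅/ ok → licit
[vev] — σ1 onset /v/, coda /v/ ok → licit
[go] — σ1 onset /g/, coda /∅/ ok → licit
[vvi] — violates constraint (i): adjacent identical consonants /vv/ → illicit
Licit: [uw], [mi], [vev], [go] → 4.

4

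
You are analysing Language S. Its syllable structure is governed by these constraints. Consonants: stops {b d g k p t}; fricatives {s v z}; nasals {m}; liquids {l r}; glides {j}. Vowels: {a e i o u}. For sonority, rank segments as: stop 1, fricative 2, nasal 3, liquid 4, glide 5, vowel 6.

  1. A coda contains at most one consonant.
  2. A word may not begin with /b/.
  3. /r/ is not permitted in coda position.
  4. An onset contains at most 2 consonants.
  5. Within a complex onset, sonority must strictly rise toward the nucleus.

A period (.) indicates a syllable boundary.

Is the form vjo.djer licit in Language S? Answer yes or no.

vjo.djer — violates constraint 3: syllable 2 coda contains /r/ → illicit

no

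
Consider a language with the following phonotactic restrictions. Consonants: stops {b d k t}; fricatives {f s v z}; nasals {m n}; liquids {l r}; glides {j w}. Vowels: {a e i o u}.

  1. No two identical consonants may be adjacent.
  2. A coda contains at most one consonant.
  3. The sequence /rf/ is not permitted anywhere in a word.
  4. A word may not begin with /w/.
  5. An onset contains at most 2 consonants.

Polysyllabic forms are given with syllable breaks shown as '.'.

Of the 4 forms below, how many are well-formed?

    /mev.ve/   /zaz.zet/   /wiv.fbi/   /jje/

/mev.ve/ — violates constraint 1: adjacent identical consonants /vv/ → ill-formed
/zaz.zet/ — violates constraint 1: adjacent identical consonants /zz/ → ill-formed
/wiv.fbi/ — violates constraint 4: word begins with /w/ → ill-formed
/jje/ — violates constraint 1: adjacent identical consonants /jj/ → ill-formed
No form is well-formed → 0.

0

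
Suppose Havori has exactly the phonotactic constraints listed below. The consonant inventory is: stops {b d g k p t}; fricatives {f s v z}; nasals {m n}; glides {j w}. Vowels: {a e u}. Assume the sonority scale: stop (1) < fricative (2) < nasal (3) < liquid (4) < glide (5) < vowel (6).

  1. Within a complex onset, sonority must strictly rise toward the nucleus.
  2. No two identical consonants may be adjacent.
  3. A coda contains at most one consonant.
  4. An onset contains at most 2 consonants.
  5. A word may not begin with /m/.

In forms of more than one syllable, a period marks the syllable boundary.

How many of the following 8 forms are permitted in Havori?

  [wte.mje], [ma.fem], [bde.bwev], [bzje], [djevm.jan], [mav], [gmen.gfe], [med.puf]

[wte.mje] — violates constraint 1: syllable 1 onset /wt/: /w/ (glide, 5) → /t/ (stop, 1) does not rise → not permitted
[ma.fem] — violates constraint 5: word begins with /m/ → not permitted
[bde.bwev] — violates constraint 1: syllable 1 onset /bd/: /b/ (stop, 1) → /d/ (stop, 1) does not rise → not permitted
[bzje] — violates constraint 4: syllable 1 onset /bzj/ has 3 consonants (> 2) → not permitted
[djevm.jan] — violates constraint 3: syllable 1 coda /vm/ has 2 consonants (> 1) → not permitted
[mav] — violates constraint 5: word begins with /m/ → not permitted
[gmen.gfe] — σ1 onset /gm/ (1→3 rises), coda /n/ ok; σ2 onset /gf/ (1→2 rises), coda /∅/ ok → permitted
[med.puf] — violates constraint 5: word begins with /m/ → not permitted
Permitted: [gmen.gfe] → 1.

1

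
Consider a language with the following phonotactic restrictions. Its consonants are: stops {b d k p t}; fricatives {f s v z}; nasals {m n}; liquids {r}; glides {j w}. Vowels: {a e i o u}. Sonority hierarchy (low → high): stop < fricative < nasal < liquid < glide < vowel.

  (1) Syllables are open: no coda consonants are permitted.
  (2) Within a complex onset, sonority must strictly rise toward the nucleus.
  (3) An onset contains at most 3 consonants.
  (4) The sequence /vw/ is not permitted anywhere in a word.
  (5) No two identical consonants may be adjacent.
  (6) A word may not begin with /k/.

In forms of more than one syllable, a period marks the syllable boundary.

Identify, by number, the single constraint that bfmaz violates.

1

bfmaz: syllable 1 coda /z/ has 1 consonant (> 0).
This is a violation of constraint 1: "Syllables are open: no coda consonants are permitted."
The remaining constraints (2, 3, 4, 5, 6) are satisfied.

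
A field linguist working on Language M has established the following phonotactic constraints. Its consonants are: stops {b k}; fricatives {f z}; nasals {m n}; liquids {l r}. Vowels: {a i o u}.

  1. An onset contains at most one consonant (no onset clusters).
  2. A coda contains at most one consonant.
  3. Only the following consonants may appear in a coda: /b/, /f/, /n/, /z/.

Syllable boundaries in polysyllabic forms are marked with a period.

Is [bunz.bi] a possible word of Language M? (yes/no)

[bunz.bi] — violates constraint 2: syllable 1 coda /nz/ has 2 consonants (> 1) → ill-formed

no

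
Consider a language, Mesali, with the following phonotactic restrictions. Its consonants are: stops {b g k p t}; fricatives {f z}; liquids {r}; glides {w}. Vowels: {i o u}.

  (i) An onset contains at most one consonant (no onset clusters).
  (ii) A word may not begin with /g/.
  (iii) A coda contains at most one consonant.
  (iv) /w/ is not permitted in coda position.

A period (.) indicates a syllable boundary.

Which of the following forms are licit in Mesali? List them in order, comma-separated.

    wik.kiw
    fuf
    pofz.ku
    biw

wik.kiw — violates constraint (iv): syllable 2 coda contains /w/ → illicit
fuf — σ1 onset /f/, coda /f/ ok → licit
pofz.ku — violates constraint (iii): syllable 1 coda /fz/ has 2 consonants (> 1) → illicit
biw — violates constraint (iv): syllable 1 coda contains /w/ → illicit

fuf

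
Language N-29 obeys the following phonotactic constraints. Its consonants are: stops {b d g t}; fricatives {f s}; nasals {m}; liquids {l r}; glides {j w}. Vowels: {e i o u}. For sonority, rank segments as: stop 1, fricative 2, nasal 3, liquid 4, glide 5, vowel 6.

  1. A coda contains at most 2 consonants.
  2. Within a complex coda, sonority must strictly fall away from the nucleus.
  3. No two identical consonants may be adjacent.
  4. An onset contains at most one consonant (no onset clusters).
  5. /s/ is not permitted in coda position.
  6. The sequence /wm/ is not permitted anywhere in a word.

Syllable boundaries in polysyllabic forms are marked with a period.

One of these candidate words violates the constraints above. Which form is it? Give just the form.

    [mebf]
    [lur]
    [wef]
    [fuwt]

[mebf] — violates constraint 2: syllable 1 coda /bf/: /b/ (stop, 1) → /f/ (fricative, 2) does not fall → illicit
[lur] — σ1 onset /l/, coda /r/ ok → licit
[wef] — σ1 onset /w/, coda /f/ ok → licit
[fuwt] — σ1 onset /f/, coda /wt/ (5→1 falls) ok → licit

[mebf]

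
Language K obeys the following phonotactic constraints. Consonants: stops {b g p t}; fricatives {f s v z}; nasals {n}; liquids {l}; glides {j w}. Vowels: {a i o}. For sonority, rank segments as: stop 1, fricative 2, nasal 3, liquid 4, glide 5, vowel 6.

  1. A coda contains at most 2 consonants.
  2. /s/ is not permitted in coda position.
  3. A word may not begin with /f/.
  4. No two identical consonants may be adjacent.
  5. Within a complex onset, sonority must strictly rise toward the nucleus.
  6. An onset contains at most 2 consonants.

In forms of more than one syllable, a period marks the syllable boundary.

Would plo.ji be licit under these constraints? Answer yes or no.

plo.ji — σ1 onset /pl/ (1→4 rises), coda /∅/ ok; σ2 onset /j/, coda /∅/ ok → licit

yes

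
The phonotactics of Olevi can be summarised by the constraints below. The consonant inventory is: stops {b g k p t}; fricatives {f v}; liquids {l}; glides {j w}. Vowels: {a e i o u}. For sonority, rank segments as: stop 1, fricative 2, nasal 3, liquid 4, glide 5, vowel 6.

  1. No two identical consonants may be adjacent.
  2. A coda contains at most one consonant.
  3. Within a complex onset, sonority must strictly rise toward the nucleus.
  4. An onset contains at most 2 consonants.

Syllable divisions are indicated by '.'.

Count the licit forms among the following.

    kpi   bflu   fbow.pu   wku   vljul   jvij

0

kpi — violates constraint 3: syllable 1 onset /kp/: /k/ (stop, 1) → /p/ (stop, 1) does not rise → illicit
bflu — violates constraint 4: syllable 1 onset /bfl/ has 3 consonants (> 2) → illicit
fbow.pu — violates constraint 3: syllable 1 onset /fb/: /f/ (fricative, 2) → /b/ (stop, 1) does not rise → illicit
wku — violates constraint 3: syllable 1 onset /wk/: /w/ (glide, 5) → /k/ (stop, 1) does not rise → illicit
vljul — violates constraint 4: syllable 1 onset /vlj/ has 3 consonants (> 2) → illicit
jvij — violates constraint 3: syllable 1 onset /jv/: /j/ (glide, 5) → /v/ (fricative, 2) does not rise → illicit
No form is licit → 0.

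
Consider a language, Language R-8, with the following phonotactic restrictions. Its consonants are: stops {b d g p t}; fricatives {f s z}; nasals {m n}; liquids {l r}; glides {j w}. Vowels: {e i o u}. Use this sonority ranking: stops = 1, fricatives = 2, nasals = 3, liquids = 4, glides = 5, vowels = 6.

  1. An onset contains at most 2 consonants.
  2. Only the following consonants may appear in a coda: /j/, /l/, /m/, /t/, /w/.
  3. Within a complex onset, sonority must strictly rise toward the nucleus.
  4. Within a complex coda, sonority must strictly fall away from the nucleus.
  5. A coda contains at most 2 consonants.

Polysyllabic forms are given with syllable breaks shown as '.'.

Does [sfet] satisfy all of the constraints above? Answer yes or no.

[sfet] — violates constraint 3: syllable 1 onset /sf/: /s/ (fricative, 2) → /f/ (fricative, 2) does not rise → not permitted

no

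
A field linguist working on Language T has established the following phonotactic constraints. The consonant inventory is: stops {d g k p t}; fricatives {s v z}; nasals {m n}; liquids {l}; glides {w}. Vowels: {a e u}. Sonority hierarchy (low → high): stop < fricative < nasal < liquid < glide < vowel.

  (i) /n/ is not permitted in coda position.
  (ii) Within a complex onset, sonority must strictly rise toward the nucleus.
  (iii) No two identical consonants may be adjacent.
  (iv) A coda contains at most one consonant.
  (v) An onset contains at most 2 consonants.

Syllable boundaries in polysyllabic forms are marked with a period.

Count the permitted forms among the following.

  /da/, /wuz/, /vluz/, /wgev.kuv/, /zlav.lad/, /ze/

5

/da/ — σ1 onset /d/, coda /∅/ ok → permitted
/wuz/ — σ1 onset /w/, coda /z/ ok → permitted
/vluz/ — σ1 onset /vl/ (2→4 rises), coda /z/ ok → permitted
/wgev.kuv/ — violates constraint (ii): syllable 1 onset /wg/: /w/ (glide, 5) → /g/ (stop, 1) does not rise → not permitted
/zlav.lad/ — σ1 onset /zl/ (2→4 rises), coda /v/ ok; σ2 onset /l/, coda /d/ ok → permitted
/ze/ — σ1 onset /z/, coda /∅/ ok → permitted
Permitted: /da/, /wuz/, /vluz/, /zlav.lad/, /ze/ → 5.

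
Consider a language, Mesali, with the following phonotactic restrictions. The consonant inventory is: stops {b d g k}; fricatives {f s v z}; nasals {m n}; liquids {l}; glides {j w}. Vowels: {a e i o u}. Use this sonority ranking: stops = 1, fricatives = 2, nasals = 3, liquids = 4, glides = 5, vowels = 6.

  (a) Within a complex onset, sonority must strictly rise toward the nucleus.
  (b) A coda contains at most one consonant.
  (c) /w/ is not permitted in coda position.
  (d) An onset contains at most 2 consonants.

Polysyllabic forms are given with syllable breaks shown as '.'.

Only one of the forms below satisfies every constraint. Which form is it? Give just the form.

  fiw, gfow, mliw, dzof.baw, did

did

fiw — violates constraint (c): syllable 1 coda contains /w/ → ill-formed
gfow — violates constraint (c): syllable 1 coda contains /w/ → ill-formed
mliw — violates constraint (c): syllable 1 coda contains /w/ → ill-formed
dzof.baw — violates constraint (c): syllable 2 coda contains /w/ → ill-formed
did — σ1 onset /d/, coda /d/ ok → well-formed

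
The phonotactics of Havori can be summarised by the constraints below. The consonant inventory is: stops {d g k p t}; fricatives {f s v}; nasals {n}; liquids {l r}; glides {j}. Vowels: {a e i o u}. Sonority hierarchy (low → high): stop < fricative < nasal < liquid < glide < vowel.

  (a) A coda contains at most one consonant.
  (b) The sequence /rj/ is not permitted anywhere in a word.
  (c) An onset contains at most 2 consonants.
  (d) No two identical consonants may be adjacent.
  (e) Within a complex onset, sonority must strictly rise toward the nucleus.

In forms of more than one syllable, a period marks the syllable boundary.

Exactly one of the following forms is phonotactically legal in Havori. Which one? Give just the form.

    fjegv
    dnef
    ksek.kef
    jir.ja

dnef

fjegv — violates constraint (a): syllable 1 coda /gv/ has 2 consonants (> 1) → phonotactically illegal
dnef — σ1 onset /dn/ (1→3 rises), coda /f/ ok → phonotactically legal
ksek.kef — violates constraint (d): adjacent identical consonants /kk/ → phonotactically illegal
jir.ja — violates constraint (b): contains banned sequence /rj/ → phonotactically illegal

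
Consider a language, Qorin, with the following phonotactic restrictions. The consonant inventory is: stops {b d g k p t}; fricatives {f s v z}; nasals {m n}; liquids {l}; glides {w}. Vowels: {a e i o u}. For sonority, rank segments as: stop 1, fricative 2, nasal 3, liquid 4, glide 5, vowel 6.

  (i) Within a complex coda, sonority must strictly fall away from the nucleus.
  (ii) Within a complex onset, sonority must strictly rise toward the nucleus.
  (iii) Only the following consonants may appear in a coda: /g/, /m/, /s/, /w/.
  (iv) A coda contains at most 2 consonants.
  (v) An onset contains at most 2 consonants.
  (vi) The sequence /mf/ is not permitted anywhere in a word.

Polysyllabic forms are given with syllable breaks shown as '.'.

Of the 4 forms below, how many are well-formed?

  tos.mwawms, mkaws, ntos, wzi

tos.mwawms — violates constraint (iv): syllable 2 coda /wms/ has 3 consonants (> 2) → ill-formed
mkaws — violates constraint (ii): syllable 1 onset /mk/: /m/ (nasal, 3) → /k/ (stop, 1) does not rise → ill-formed
ntos — violates constraint (ii): syllable 1 onset /nt/: /n/ (nasal, 3) → /t/ (stop, 1) does not rise → ill-formed
wzi — violates constraint (ii): syllable 1 onset /wz/: /w/ (glide, 5) → /z/ (fricative, 2) does not rise → ill-formed
No form is well-formed → 0.

0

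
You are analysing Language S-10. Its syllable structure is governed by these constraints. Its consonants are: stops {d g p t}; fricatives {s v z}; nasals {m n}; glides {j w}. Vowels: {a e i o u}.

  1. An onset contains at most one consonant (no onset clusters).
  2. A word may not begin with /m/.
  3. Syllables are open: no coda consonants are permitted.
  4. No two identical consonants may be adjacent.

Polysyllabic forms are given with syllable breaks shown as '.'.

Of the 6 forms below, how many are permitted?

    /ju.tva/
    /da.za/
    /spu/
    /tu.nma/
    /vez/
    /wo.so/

/ju.tva/ — violates constraint 1: syllable 2 onset /tv/ has 2 consonants (> 1) → not permitted
/da.za/ — σ1 onset /d/, coda /∅/ ok; σ2 onset /z/, coda /∅/ ok → permitted
/spu/ — violates constraint 1: syllable 1 onset /sp/ has 2 consonants (> 1) → not permitted
/tu.nma/ — violates constraint 1: syllable 2 onset /nm/ has 2 consonants (> 1) → not permitted
/vez/ — violates constraint 3: syllable 1 coda /z/ has 1 consonant (> 0) → not permitted
/wo.so/ — σ1 onset /w/, coda /∅/ ok; σ2 onset /s/, coda /∅/ ok → permitted
Permitted: /da.za/, /wo.so/ → 2.

2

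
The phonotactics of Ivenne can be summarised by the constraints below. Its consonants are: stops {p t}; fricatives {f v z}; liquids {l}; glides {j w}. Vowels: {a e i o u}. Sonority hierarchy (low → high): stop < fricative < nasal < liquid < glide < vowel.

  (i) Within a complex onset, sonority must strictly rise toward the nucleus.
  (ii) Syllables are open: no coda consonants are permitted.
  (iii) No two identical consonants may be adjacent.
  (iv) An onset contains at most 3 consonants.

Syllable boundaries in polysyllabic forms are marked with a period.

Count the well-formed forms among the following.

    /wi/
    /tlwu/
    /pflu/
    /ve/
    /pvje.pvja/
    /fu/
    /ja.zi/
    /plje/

/wi/ — σ1 onset /w/, coda /∅/ ok → well-formed
/tlwu/ — σ1 onset /tlw/ (1→4→5 rises), coda /∅/ ok → well-formed
/pflu/ — σ1 onset /pfl/ (1→2→4 rises), coda /∅/ ok → well-formed
/ve/ — σ1 onset /v/, coda /∅/ ok → well-formed
/pvje.pvja/ — σ1 onset /pvj/ (1→2→5 rises), coda /∅/ ok; σ2 onset /pvj/ (1→2→5 rises), coda /∅/ ok → well-formed
/fu/ — σ1 onset /f/, coda /∅/ ok → well-formed
/ja.zi/ — σ1 onset /j/, coda /∅/ ok; σ2 onset /z/, coda /∅/ ok → well-formed
/plje/ — σ1 onset /plj/ (1→4→5 rises), coda /∅/ ok → well-formed
Well-formed: /wi/, /tlwu/, /pflu/, /ve/, /pvje.pvja/, /fu/, /ja.zi/, /plje/ → 8.

8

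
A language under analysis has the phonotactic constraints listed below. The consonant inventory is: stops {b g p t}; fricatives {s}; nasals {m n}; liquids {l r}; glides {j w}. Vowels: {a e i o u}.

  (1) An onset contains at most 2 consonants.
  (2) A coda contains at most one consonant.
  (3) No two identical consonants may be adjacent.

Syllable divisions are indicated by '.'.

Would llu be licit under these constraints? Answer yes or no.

no

llu — violates constraint 3: adjacent identical consonants /ll/ → illicit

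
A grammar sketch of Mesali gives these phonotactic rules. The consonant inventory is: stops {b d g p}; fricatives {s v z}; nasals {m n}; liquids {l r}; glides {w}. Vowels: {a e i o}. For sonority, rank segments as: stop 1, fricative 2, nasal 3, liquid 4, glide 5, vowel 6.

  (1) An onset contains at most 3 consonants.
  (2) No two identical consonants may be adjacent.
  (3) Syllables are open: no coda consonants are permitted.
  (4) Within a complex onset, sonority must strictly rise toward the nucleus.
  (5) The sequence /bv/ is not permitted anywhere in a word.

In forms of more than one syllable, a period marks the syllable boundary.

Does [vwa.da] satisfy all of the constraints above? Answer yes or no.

[vwa.da] — σ1 onset /vw/ (2→5 rises), coda /∅/ ok; σ2 onset /d/, coda /∅/ ok → well-formed

yes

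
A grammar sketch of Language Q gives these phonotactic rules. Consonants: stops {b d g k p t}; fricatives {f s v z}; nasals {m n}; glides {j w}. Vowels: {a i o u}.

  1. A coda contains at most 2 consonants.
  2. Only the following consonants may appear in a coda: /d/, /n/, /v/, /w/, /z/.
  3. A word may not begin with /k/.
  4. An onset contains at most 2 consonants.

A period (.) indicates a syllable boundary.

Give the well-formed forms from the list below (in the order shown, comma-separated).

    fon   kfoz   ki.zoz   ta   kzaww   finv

fon, ta, finv

fon — σ1 onset /f/, coda /n/ ok → well-formed
kfoz — violates constraint 3: word begins with /k/ → ill-formed
ki.zoz — violates constraint 3: word begins with /k/ → ill-formed
ta — σ1 onset /t/, coda /∅/ ok → well-formed
kzaww — violates constraint 3: word begins with /k/ → ill-formed
finv — σ1 onset /f/, coda /nv/ (2C) ok → well-formed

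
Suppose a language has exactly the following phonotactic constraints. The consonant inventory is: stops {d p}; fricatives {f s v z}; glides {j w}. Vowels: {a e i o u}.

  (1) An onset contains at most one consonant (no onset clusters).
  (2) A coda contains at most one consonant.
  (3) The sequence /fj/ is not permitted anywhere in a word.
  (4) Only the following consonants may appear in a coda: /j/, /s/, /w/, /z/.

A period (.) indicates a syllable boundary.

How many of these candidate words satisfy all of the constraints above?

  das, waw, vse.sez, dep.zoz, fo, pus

das — σ1 onset /d/, coda /s/ ok → phonotactically legal
waw — σ1 onset /w/, coda /w/ ok → phonotactically legal
vse.sez — violates constraint 1: syllable 1 onset /vs/ has 2 consonants (> 1) → phonotactically illegal
dep.zoz — violates constraint 4: syllable 1 coda contains /p/, which is not a licensed coda consonant → phonotactically illegal
fo — σ1 onset /f/, coda /∅/ ok → phonotactically legal
pus — σ1 onset /p/, coda /s/ ok → phonotactically legal
Phonotactically legal: das, waw, fo, pus → 4.

4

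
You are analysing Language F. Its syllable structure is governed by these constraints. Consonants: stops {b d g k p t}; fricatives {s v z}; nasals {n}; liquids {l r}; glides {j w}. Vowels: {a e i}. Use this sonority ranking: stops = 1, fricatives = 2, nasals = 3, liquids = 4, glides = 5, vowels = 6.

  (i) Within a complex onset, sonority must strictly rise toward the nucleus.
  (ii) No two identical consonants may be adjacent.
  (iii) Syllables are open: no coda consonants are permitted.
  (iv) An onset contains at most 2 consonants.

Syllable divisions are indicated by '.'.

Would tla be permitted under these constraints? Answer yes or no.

tla — σ1 onset /tl/ (1→4 rises), coda /∅/ ok → permitted

yes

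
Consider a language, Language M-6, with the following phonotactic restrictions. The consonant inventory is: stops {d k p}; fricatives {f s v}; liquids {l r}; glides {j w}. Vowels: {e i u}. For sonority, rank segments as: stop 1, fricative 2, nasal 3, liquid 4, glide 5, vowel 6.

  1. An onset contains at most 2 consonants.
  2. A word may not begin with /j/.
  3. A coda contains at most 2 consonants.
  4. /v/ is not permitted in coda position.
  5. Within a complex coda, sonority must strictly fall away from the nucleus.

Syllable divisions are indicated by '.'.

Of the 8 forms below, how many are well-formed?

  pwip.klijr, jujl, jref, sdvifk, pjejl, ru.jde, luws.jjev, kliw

4

pwip.klijr — σ1 onset /pw/ (2C), coda /p/ ok; σ2 onset /kl/ (2C), coda /jr/ (5→4 falls) ok → well-formed
jujl — violates constraint 2: word begins with /j/ → ill-formed
jref — violates constraint 2: word begins with /j/ → ill-formed
sdvifk — violates constraint 1: syllable 1 onset /sdv/ has 3 consonants (> 2) → ill-formed
pjejl — σ1 onset /pj/ (2C), coda /jl/ (5→4 falls) ok → well-formed
ru.jde — σ1 onset /r/, coda /∅/ ok; σ2 onset /jd/ (2C), coda /∅/ ok → well-formed
luws.jjev — violates constraint 4: syllable 2 coda contains /v/ → ill-formed
kliw — σ1 onset /kl/ (2C), coda /w/ ok → well-formed
Well-formed: pwip.klijr, pjejl, ru.jde, kliw → 4.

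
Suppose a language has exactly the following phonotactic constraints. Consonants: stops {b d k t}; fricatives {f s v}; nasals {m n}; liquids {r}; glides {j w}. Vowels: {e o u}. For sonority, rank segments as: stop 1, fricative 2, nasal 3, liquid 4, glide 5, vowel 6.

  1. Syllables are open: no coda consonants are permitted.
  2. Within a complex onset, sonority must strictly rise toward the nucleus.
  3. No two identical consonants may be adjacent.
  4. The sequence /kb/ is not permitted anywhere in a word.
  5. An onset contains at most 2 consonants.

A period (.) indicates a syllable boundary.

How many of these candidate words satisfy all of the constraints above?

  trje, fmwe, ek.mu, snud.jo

0

trje — violates constraint 5: syllable 1 onset /trj/ has 3 consonants (> 2) → not permitted
fmwe — violates constraint 5: syllable 1 onset /fmw/ has 3 consonants (> 2) → not permitted
ek.mu — violates constraint 1: syllable 1 coda /k/ has 1 consonant (> 0) → not permitted
snud.jo — violates constraint 1: syllable 1 coda /d/ has 1 consonant (> 0) → not permitted
No form is permitted → 0.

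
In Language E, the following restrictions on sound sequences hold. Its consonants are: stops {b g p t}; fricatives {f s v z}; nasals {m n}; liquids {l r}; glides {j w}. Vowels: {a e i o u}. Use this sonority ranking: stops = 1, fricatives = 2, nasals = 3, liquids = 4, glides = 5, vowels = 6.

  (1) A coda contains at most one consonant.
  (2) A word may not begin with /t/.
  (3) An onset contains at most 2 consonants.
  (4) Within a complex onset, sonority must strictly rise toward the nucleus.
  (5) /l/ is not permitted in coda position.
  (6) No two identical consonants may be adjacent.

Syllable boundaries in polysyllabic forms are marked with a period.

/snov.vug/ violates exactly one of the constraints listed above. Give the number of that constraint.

/snov.vug/: adjacent identical consonants /vv/.
This is a violation of constraint 6: "No two identical consonants may be adjacent."
The remaining constraints (1, 2, 3, 4, 5) are satisfied.

6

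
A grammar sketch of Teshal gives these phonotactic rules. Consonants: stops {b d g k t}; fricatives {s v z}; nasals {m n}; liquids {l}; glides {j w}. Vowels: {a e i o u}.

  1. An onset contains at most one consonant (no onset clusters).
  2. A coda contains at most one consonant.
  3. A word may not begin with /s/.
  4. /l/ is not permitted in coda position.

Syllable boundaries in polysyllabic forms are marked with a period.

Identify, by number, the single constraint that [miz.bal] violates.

4

[miz.bal]: syllable 2 coda contains /l/.
This is a violation of constraint 4: "/l/ is not permitted in coda position."
The remaining constraints (1, 2, 3) are satisfied.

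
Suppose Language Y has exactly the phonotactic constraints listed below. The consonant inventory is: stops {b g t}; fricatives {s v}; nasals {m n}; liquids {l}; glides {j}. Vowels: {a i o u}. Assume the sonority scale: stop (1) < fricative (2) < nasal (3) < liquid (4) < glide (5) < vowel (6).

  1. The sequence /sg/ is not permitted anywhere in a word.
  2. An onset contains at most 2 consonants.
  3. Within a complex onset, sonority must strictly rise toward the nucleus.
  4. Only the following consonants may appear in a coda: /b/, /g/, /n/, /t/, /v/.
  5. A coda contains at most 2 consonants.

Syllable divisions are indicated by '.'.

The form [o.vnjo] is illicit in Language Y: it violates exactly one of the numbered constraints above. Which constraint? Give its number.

2

[o.vnjo]: syllable 2 onset /vnj/ has 3 consonants (> 2).
This is a violation of constraint 2: "An onset contains at most 2 consonants."
The remaining constraints (1, 3, 4, 5) are satisfied.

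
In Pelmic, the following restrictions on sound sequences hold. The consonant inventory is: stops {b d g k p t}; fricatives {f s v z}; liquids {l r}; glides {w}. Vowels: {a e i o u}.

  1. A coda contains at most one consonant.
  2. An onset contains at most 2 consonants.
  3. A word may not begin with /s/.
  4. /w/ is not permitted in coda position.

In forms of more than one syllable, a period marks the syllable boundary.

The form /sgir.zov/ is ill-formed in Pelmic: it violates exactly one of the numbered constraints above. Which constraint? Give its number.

/sgir.zov/: word begins with /s/.
This is a violation of constraint 3: "A word may not begin with /s/."
The remaining constraints (1, 2, 4) are satisfied.

3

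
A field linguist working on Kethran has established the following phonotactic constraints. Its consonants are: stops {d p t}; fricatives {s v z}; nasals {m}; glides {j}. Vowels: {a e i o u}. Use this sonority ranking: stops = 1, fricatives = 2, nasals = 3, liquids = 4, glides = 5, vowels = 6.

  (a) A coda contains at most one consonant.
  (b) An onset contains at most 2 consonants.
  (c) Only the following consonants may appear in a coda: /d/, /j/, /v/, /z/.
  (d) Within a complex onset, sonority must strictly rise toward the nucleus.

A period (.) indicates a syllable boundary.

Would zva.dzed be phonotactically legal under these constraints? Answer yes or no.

zva.dzed — violates constraint (d): syllable 1 onset /zv/: /z/ (fricative, 2) → /v/ (fricative, 2) does not rise → phonotactically illegal

no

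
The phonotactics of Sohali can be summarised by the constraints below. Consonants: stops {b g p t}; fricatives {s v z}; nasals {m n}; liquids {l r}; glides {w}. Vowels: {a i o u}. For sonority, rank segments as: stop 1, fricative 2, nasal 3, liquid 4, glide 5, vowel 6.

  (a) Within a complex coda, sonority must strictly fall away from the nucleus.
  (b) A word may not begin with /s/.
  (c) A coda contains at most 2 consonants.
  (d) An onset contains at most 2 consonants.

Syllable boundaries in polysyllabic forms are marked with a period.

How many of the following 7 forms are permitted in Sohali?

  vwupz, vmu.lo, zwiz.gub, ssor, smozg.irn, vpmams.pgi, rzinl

2

vwupz — violates constraint (a): syllable 1 coda /pz/: /p/ (stop, 1) → /z/ (fricative, 2) does not fall → not permitted
vmu.lo — σ1 onset /vm/ (2C), coda /∅/ ok; σ2 onset /l/, coda /∅/ ok → permitted
zwiz.gub — σ1 onset /zw/ (2C), coda /z/ ok; σ2 onset /g/, coda /b/ ok → permitted
ssor — violates constraint (b): word begins with /s/ → not permitted
smozg.irn — violates constraint (b): word begins with /s/ → not permitted
vpmams.pgi — violates constraint (d): syllable 1 onset /vpm/ has 3 consonants (> 2) → not permitted
rzinl — violates constraint (a): syllable 1 coda /nl/: /n/ (nasal, 3) → /l/ (liquid, 4) does not fall → not permitted
Permitted: vmu.lo, zwiz.gub → 2.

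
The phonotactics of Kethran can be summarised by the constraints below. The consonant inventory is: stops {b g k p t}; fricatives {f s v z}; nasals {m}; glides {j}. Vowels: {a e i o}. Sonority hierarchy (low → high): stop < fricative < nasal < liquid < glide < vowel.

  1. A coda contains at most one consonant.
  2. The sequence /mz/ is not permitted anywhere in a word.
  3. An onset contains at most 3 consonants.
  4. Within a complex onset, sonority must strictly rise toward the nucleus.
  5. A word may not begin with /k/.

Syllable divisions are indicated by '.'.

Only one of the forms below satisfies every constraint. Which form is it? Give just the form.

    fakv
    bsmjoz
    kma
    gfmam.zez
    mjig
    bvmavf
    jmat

fakv — violates constraint 1: syllable 1 coda /kv/ has 2 consonants (> 1) → not permitted
bsmjoz — violates constraint 3: syllable 1 onset /bsmj/ has 4 consonants (> 3) → not permitted
kma — violates constraint 5: word begins with /k/ → not permitted
gfmam.zez — violates constraint 2: contains banned sequence /mz/ → not permitted
mjig — σ1 onset /mj/ (3→5 rises), coda /g/ ok → permitted
bvmavf — violates constraint 1: syllable 1 coda /vf/ has 2 consonants (> 1) → not permitted
jmat — violates constraint 4: syllable 1 onset /jm/: /j/ (glide, 5) → /m/ (nasal, 3) does not rise → not permitted

mjig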